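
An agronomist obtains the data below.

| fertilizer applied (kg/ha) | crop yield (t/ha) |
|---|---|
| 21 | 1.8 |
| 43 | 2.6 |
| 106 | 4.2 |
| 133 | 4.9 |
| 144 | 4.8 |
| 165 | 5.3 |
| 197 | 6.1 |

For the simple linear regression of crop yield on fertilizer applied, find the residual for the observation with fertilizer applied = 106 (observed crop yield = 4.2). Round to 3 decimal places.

n = 7, Σx = 809, Σy = 29.7, Σxy = 4013.9, Σx² = 117985
Sxx = Σx² − (Σx)²/n = 117985 − 93497.285714 = 24487.714286
Sxy = Σxy − (Σx)(Σy)/n = 4013.9 − 3432.471429 = 581.428571
b = Sxy/Sxx = 581.428571/24487.714286 = 0.023744
a = ȳ − b·x̄ = 4.242857 − 0.023744·115.571429 = 1.498766
ŷ(106) = 1.498766 + 0.023744·106 = 4.015596
residual = y − ŷ = 4.2 − 4.015596 = 0.184404

0.184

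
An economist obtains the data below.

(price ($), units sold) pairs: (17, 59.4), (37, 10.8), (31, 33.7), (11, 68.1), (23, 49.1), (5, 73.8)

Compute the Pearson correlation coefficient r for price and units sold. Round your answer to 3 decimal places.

-0.977

n = 6, Σx = 124, Σy = 294.9, Σxy = 4701.5, Σx² = 3294, Σy² = 17275.55
Sxx = Σx² − (Σx)²/n = 3294 − 2562.666667 = 731.333333
Sxy = Σxy − (Σx)(Σy)/n = 4701.5 − 6094.6 = -1393.1
Syy = Σy² − (Σy)²/n = 17275.55 − 14494.335 = 2781.215
r = Sxy/√(Sxx·Syy) = -1393.1/√(2033995.236667) = -1393.1/1426.182049 = -0.976804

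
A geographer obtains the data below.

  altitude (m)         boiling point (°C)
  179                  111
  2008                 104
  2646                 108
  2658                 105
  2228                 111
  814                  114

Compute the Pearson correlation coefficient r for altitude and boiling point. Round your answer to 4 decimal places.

n = 6, Σx = 10533, Σy = 653, Σxy = 1133663, Σx² = 23756965, Σy² = 71143
Sxx = Σx² − (Σx)²/n = 23756965 − 18490681.5 = 5266283.5
Sxy = Σxy − (Σx)(Σy)/n = 1133663 − 1146341.5 = -12678.5
Syy = Σy² − (Σy)²/n = 71143 − 71068.166667 = 74.833333
r = Sxy/√(Sxx·Syy) = -12678.5/√(394093548.583333) = -12678.5/19851.789556 = -0.638658

-0.6387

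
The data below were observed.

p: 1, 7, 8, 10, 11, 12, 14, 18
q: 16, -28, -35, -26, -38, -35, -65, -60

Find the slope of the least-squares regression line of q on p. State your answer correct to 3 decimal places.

n = 8, Σx = 81, Σy = -271, Σxy = -3548, Σx² = 999
Sxx = Σx² − (Σx)²/n = 999 − 820.125 = 178.875
Sxy = Σxy − (Σx)(Σy)/n = -3548 − (-2743.875) = -804.125
b = Sxy/Sxx = -804.125/178.875 = -4.495458

-4.495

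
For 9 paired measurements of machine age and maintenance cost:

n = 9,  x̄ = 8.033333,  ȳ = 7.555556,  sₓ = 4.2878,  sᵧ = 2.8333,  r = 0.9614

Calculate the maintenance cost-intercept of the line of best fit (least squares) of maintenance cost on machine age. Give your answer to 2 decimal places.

2.45

b = r · sᵧ/sₓ = 0.9614 · 2.8333/4.2878 = 0.635276
a = ȳ − b·x̄ = 7.555556 − 0.635276·8.033333 = 2.452176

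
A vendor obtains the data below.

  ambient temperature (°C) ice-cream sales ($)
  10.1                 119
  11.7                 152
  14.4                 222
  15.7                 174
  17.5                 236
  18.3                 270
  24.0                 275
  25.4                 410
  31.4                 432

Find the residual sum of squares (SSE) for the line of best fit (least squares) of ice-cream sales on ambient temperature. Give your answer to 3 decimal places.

9437.612

n = 9, Σx = 168.5, Σy = 2290, Σxy = 48558.7, Σx² = 3541.01, Σy² = 675770
Sxx = Σx² − (Σx)²/n = 3541.01 − 3154.694444 = 386.315556
Sxy = Σxy − (Σx)(Σy)/n = 48558.7 − 42873.888889 = 5684.811111
Syy = Σy² − (Σy)²/n = 675770 − 582677.777778 = 93092.222222
b = Sxy/Sxx = 5684.811111/386.315556 = 14.715460
SSE = Syy − b·Sxy = 93092.222222 − 14.715460·5684.811111 = 9437.611621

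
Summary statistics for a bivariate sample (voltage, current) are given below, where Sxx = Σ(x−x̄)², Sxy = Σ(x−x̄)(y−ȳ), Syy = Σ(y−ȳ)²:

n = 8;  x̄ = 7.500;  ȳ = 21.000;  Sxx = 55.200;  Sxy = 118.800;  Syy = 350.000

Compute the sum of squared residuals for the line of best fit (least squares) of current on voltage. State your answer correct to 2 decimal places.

b = Sxy/Sxx = 118.8/55.2 = 2.152174
SSE = Syy − b·Sxy = 350 − 2.152174·118.8 = 94.321739

94.32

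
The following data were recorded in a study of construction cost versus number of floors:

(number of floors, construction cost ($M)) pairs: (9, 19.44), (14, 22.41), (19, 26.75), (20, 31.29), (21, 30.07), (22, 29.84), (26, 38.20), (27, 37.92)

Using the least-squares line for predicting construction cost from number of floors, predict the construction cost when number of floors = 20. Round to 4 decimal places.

n = 8, Σx = 158, Σy = 235.92, Σxy = 4927.74, Σx² = 3368
Sxx = Σx² − (Σx)²/n = 3368 − 3120.5 = 247.5
Sxy = Σxy − (Σx)(Σy)/n = 4927.74 − 4659.42 = 268.32
b = Sxy/Sxx = 268.32/247.5 = 1.084121
a = ȳ − b·x̄ = 29.49 − 1.084121·19.75 = 8.078606
ŷ(20) = a + b·20 = 8.078606 + 1.084121·20 = 29.761030

29.7610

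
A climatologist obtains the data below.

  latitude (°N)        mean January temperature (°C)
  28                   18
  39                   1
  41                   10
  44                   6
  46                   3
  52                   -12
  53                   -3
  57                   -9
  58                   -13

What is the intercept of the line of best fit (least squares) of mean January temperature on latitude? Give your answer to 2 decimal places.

n = 9, Σx = 418, Σy = 1, Σxy = -695, Σx² = 20164
Sxx = Σx² − (Σx)²/n = 20164 − 19413.777778 = 750.222222
Sxy = Σxy − (Σx)(Σy)/n = -695 − 46.444444 = -741.444444
b = Sxy/Sxx = -741.444444/750.222222 = -0.988300
a = ȳ − b·x̄ = 0.111111 − (-0.988300)·46.444444 = 46.012145

46.01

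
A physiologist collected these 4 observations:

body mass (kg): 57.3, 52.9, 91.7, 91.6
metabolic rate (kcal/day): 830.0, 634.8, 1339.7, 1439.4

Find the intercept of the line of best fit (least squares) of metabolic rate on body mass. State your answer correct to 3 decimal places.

n = 4, Σx = 293.5, Σy = 4243.9, Σxy = 335839.45, Σx² = 22881.15
Sxx = Σx² − (Σx)²/n = 22881.15 − 21535.5625 = 1345.5875
Sxy = Σxy − (Σx)(Σy)/n = 335839.45 − 311396.1625 = 24443.2875
b = Sxy/Sxx = 24443.2875/1345.5875 = 18.165513
a = ȳ − b·x̄ = 1060.975 − 18.165513·73.375 = -271.919531

-271.920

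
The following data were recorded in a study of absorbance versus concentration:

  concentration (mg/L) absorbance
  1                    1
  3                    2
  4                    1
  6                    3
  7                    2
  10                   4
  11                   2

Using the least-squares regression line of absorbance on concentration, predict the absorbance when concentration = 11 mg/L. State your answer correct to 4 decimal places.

3.0804

n = 7, Σx = 42, Σy = 15, Σxy = 105, Σx² = 332
Sxx = Σx² − (Σx)²/n = 332 − 252 = 80
Sxy = Σxy − (Σx)(Σy)/n = 105 − 90 = 15
b = Sxy/Sxx = 15/80 = 0.1875
a = ȳ − b·x̄ = 2.142857 − 0.1875·6 = 1.017857
ŷ(11) = a + b·11 = 1.017857 + 0.1875·11 = 3.080357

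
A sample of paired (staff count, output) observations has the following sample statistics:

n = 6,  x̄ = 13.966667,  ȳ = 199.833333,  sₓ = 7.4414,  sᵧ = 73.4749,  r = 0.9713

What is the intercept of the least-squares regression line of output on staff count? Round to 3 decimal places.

65.887

b = r · sᵧ/sₓ = 0.9713 · 73.4749/7.4414 = 9.590423
a = ȳ − b·x̄ = 199.833333 − 9.590423·13.966667 = 65.887095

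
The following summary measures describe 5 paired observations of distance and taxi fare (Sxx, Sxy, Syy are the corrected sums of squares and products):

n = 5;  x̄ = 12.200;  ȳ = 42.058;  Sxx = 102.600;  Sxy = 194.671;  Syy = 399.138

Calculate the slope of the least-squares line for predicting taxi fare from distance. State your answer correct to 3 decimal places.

1.897

b = Sxy/Sxx = 194.671/102.6 = 1.897378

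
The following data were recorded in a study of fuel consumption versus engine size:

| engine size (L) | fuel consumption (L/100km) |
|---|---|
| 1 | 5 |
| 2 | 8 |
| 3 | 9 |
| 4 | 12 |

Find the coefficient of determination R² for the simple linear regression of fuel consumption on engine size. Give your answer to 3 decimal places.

0.968

n = 4, Σx = 10, Σy = 34, Σxy = 96, Σx² = 30, Σy² = 314
Sxx = Σx² − (Σx)²/n = 30 − 25 = 5
Sxy = Σxy − (Σx)(Σy)/n = 96 − 85 = 11
Syy = Σy² − (Σy)²/n = 314 − 289 = 25
R² = Sxy²/(Sxx·Syy) = (11)²/(5·25) = 0.968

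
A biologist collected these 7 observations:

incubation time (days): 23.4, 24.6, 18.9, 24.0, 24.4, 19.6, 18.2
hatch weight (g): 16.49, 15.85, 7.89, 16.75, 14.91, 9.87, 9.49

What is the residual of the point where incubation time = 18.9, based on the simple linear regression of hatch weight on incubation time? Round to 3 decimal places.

-1.377

n = 7, Σx = 153.1, Σy = 91.25, Σxy = 2056.871, Σx² = 3396.69
Sxx = Σx² − (Σx)²/n = 3396.69 − 3348.515714 = 48.174286
Sxy = Σxy − (Σx)(Σy)/n = 2056.871 − 1995.767857 = 61.103143
b = Sxy/Sxx = 61.103143/48.174286 = 1.268377
a = ȳ − b·x̄ = 13.035714 − 1.268377·21.871429 = -14.705497
ŷ(18.9) = -14.705497 + 1.268377·18.9 = 9.266823
residual = y − ŷ = 7.89 − 9.266823 = -1.376823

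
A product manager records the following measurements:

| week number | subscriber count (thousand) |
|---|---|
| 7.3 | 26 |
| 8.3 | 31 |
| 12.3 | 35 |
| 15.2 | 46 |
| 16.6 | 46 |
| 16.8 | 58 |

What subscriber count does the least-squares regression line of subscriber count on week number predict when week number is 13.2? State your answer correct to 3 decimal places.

n = 6, Σx = 76.5, Σy = 242, Σxy = 3314.8, Σx² = 1062.31
Sxx = Σx² − (Σx)²/n = 1062.31 − 975.375 = 86.935
Sxy = Σxy − (Σx)(Σy)/n = 3314.8 − 3085.5 = 229.3
b = Sxy/Sxx = 229.3/86.935 = 2.637603
a = ȳ − b·x̄ = 40.333333 − 2.637603·12.75 = 6.703898
ŷ(13.2) = a + b·13.2 = 6.703898 + 2.637603·13.2 = 41.520255

41.520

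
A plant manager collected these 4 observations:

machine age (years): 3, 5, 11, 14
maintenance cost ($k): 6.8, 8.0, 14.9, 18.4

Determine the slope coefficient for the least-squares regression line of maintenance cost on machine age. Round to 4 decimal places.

1.0803

n = 4, Σx = 33, Σy = 48.1, Σxy = 481.9, Σx² = 351
Sxx = Σx² − (Σx)²/n = 351 − 272.25 = 78.75
Sxy = Σxy − (Σx)(Σy)/n = 481.9 − 396.825 = 85.075
b = Sxy/Sxx = 85.075/78.75 = 1.080317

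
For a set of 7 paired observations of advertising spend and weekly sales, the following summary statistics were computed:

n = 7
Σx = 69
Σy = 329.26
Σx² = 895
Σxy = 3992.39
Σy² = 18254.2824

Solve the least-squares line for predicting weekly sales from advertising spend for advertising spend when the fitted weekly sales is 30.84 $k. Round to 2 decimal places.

Sxx = Σx² − (Σx)²/n = 895 − 680.142857 = 214.857143
Sxy = Σxy − (Σx)(Σy)/n = 3992.39 − 3245.562857 = 746.827143
b = Sxy/Sxx = 746.827143/214.857143 = 3.475924
a = ȳ − b·x̄ = 47.037143 − 3.475924·9.857143 = 12.774461
Set a + b·x = 30.84: x = (30.84 − 12.774461) / 3.475924 = 5.197334

5.20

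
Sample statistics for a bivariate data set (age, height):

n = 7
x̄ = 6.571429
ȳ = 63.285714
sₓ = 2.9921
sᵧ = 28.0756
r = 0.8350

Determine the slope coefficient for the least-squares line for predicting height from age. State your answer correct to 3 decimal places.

7.835

b = r · sᵧ/sₓ = 0.835 · 28.0756/2.9921 = 7.835008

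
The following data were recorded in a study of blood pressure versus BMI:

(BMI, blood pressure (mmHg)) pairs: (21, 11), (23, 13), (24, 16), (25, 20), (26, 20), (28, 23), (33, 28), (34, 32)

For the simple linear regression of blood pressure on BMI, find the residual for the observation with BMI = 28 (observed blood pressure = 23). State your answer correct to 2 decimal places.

n = 8, Σx = 214, Σy = 163, Σxy = 4590, Σx² = 5876
Sxx = Σx² − (Σx)²/n = 5876 − 5724.5 = 151.5
Sxy = Σxy − (Σx)(Σy)/n = 4590 − 4360.25 = 229.75
b = Sxy/Sxx = 229.75/151.5 = 1.516502
a = ȳ − b·x̄ = 20.375 − 1.516502·26.75 = -20.191419
ŷ(28) = -20.191419 + 1.516502·28 = 22.270627
residual = y − ŷ = 23 − 22.270627 = 0.729373

0.73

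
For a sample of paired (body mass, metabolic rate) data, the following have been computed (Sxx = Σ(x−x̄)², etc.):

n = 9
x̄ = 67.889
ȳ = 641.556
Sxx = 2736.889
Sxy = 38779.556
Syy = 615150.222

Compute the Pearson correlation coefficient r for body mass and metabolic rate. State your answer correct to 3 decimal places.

0.945

r = Sxy/√(Sxx·Syy) = 38779.556/√(1683597875.939358) = 38779.556/41031.669183 = 0.945113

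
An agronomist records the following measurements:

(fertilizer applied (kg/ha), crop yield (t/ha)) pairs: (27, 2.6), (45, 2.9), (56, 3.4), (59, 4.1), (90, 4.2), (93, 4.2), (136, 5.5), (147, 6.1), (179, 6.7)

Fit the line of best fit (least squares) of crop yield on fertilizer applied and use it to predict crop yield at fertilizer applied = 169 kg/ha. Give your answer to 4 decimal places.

n = 9, Σx = 832, Σy = 39.7, Σxy = 4245.6, Σx² = 98266
Sxx = Σx² − (Σx)²/n = 98266 − 76913.777778 = 21352.222222
Sxy = Σxy − (Σx)(Σy)/n = 4245.6 − 3670.044444 = 575.555556
b = Sxy/Sxx = 575.555556/21352.222222 = 0.026955
a = ȳ − b·x̄ = 4.411111 − 0.026955·92.444444 = 1.919243
ŷ(169) = a + b·169 = 1.919243 + 0.026955·169 = 6.474689

6.4747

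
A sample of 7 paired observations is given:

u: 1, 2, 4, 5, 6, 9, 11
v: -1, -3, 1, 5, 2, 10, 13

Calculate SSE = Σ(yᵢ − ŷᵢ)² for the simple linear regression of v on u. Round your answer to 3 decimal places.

n = 7, Σx = 38, Σy = 27, Σxy = 267, Σx² = 284, Σy² = 309
Sxx = Σx² − (Σx)²/n = 284 − 206.285714 = 77.714286
Sxy = Σxy − (Σx)(Σy)/n = 267 − 146.571429 = 120.428571
Syy = Σy² − (Σy)²/n = 309 − 104.142857 = 204.857143
b = Sxy/Sxx = 120.428571/77.714286 = 1.549632
SSE = Syy − b·Sxy = 204.857143 − 1.549632·120.428571 = 18.237132

18.237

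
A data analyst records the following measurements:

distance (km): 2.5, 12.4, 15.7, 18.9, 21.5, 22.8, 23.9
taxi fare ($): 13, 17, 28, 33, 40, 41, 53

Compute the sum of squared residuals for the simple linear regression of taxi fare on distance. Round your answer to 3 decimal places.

n = 7, Σx = 117.7, Σy = 225, Σxy = 4368.1, Σx² = 2317.01, Σy² = 8421
Sxx = Σx² − (Σx)²/n = 2317.01 − 1979.041429 = 337.968571
Sxy = Σxy − (Σx)(Σy)/n = 4368.1 − 3783.214286 = 584.885714
Syy = Σy² − (Σy)²/n = 8421 − 7232.142857 = 1188.857143
b = Sxy/Sxx = 584.885714/337.968571 = 1.730592
SSE = Syy − b·Sxy = 1188.857143 − 1.730592·584.885714 = 176.658590

176.659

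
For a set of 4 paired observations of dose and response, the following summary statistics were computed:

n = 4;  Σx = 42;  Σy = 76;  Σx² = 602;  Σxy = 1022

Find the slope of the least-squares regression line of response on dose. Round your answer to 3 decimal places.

Sxx = Σx² − (Σx)²/n = 602 − 441 = 161
Sxy = Σxy − (Σx)(Σy)/n = 1022 − 798 = 224
b = Sxy/Sxx = 224/161 = 1.391304

1.391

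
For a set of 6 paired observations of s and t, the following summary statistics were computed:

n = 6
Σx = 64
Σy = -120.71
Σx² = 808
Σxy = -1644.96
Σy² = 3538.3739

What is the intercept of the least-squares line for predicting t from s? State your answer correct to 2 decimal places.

10.30

Sxx = Σx² − (Σx)²/n = 808 − 682.666667 = 125.333333
Sxy = Σxy − (Σx)(Σy)/n = -1644.96 − (-1287.573333) = -357.386667
b = Sxy/Sxx = -357.386667/125.333333 = -2.851489
a = ȳ − b·x̄ = -20.118333 − (-2.851489)·10.666667 = 10.297553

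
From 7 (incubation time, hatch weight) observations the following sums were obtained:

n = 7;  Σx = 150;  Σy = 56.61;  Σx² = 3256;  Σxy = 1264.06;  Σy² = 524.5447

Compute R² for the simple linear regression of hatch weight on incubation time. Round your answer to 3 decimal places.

Sxx = Σx² − (Σx)²/n = 3256 − 3214.285714 = 41.714286
Sxy = Σxy − (Σx)(Σy)/n = 1264.06 − 1213.071429 = 50.988571
Syy = Σy² − (Σy)²/n = 524.5447 − 457.813157 = 66.731543
R² = Sxy²/(Sxx·Syy) = (50.988571)²/(41.714286·66.731543) = 0.933963

0.934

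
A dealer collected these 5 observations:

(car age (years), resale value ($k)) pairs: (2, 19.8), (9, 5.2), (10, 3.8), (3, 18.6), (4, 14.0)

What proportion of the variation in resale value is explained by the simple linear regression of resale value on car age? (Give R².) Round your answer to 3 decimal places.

n = 5, Σx = 28, Σy = 61.4, Σxy = 236.2, Σx² = 210, Σy² = 975.48
Sxx = Σx² − (Σx)²/n = 210 − 156.8 = 53.2
Sxy = Σxy − (Σx)(Σy)/n = 236.2 − 343.84 = -107.64
Syy = Σy² − (Σy)²/n = 975.48 − 753.992 = 221.488
R² = Sxy²/(Sxx·Syy) = (-107.64)²/(53.2·221.488) = 0.983299

0.983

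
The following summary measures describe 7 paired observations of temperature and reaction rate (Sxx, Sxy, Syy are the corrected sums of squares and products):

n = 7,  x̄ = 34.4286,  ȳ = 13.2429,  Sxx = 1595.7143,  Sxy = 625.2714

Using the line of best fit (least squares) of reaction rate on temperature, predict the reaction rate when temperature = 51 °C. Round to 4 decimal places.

b = Sxy/Sxx = 625.2714/1595.7143 = 0.391844
a = ȳ − b·x̄ = 13.2429 − 0.391844·34.4286 = -0.247747
ŷ(51) = a + b·51 = -0.247747 + 0.391844·51 = 19.736307

19.7363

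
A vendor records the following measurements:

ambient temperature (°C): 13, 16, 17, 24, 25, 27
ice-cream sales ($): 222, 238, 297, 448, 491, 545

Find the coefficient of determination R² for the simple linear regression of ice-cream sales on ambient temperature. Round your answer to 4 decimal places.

0.9797

n = 6, Σx = 122, Σy = 2241, Σxy = 49485, Σx² = 2644, Σy² = 932947
Sxx = Σx² − (Σx)²/n = 2644 − 2480.666667 = 163.333333
Sxy = Σxy − (Σx)(Σy)/n = 49485 − 45567 = 3918
Syy = Σy² − (Σy)²/n = 932947 − 837013.5 = 95933.5
R² = Sxy²/(Sxx·Syy) = (3918)²/(163.333333·95933.5) = 0.979679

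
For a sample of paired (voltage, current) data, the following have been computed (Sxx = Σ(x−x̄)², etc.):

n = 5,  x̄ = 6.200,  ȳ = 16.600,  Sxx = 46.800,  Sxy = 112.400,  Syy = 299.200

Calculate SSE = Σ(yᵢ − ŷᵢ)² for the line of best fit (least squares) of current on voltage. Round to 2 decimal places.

b = Sxy/Sxx = 112.4/46.8 = 2.401709
SSE = Syy − b·Sxy = 299.2 − 2.401709·112.4 = 29.247863

29.25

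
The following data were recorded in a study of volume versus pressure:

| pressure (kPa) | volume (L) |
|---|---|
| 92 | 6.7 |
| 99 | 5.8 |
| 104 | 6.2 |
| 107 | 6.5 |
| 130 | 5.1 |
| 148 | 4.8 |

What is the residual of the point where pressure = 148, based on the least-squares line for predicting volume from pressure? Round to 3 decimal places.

0.077

n = 6, Σx = 680, Σy = 35.1, Σxy = 3904.3, Σx² = 79334
Sxx = Σx² − (Σx)²/n = 79334 − 77066.666667 = 2267.333333
Sxy = Σxy − (Σx)(Σy)/n = 3904.3 − 3978 = -73.7
b = Sxy/Sxx = -73.7/2267.333333 = -0.032505
a = ȳ − b·x̄ = 5.85 − (-0.032505)·113.333333 = 9.533916
ŷ(148) = 9.533916 + (-0.032505)·148 = 4.723155
residual = y − ŷ = 4.8 − 4.723155 = 0.076845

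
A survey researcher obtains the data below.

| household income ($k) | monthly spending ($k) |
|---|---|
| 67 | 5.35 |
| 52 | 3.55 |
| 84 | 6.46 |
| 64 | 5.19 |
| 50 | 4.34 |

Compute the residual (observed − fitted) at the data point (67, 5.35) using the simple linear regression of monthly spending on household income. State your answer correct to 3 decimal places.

0.098

n = 5, Σx = 317, Σy = 24.89, Σxy = 1634.85, Σx² = 20845
Sxx = Σx² − (Σx)²/n = 20845 − 20097.8 = 747.2
Sxy = Σxy − (Σx)(Σy)/n = 1634.85 − 1578.026 = 56.824
b = Sxy/Sxx = 56.824/747.2 = 0.076049
a = ȳ − b·x̄ = 4.978 − 0.076049·63.4 = 0.156478
ŷ(67) = 0.156478 + 0.076049·67 = 5.251777
residual = y − ŷ = 5.35 − 5.251777 = 0.098223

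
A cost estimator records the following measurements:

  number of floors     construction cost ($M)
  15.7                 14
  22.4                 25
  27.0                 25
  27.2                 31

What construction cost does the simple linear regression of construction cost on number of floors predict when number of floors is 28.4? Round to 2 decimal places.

30.21

n = 4, Σx = 92.3, Σy = 95, Σxy = 2298, Σx² = 2217.09
Sxx = Σx² − (Σx)²/n = 2217.09 − 2129.8225 = 87.2675
Sxy = Σxy − (Σx)(Σy)/n = 2298 − 2192.125 = 105.875
b = Sxy/Sxx = 105.875/87.2675 = 1.213224
a = ȳ − b·x̄ = 23.75 − 1.213224·23.075 = -4.245137
ŷ(28.4) = a + b·28.4 = -4.245137 + 1.213224·28.4 = 30.210416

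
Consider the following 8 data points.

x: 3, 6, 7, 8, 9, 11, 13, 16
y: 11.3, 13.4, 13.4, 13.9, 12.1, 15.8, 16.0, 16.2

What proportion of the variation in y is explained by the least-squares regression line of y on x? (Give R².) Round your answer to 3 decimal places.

0.760

n = 8, Σx = 73, Σy = 112.1, Σxy = 1069.2, Σx² = 785, Σy² = 1594.51
Sxx = Σx² − (Σx)²/n = 785 − 666.125 = 118.875
Sxy = Σxy − (Σx)(Σy)/n = 1069.2 − 1022.9125 = 46.2875
Syy = Σy² − (Σy)²/n = 1594.51 − 1570.80125 = 23.70875
R² = Sxy²/(Sxx·Syy) = (46.2875)²/(118.875·23.70875) = 0.760201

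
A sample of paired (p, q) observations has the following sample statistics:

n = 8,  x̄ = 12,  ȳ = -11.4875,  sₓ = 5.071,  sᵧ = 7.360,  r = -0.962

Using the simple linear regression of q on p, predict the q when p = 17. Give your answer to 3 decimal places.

b = r · sᵧ/sₓ = -0.962 · 7.36/5.071 = -1.396237
a = ȳ − b·x̄ = -11.4875 − (-1.396237)·12 = 5.267349
ŷ(17) = a + b·17 = 5.267349 + (-1.396237)·17 = -18.468687

-18.469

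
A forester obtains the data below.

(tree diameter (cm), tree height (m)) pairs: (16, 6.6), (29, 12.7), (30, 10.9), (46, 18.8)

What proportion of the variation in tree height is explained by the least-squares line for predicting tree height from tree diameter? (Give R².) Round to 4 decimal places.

0.9672

n = 4, Σx = 121, Σy = 49, Σxy = 1665.7, Σx² = 4113, Σy² = 677.1
Sxx = Σx² − (Σx)²/n = 4113 − 3660.25 = 452.75
Sxy = Σxy − (Σx)(Σy)/n = 1665.7 − 1482.25 = 183.45
Syy = Σy² − (Σy)²/n = 677.1 − 600.25 = 76.85
R² = Sxy²/(Sxx·Syy) = (183.45)²/(452.75·76.85) = 0.967237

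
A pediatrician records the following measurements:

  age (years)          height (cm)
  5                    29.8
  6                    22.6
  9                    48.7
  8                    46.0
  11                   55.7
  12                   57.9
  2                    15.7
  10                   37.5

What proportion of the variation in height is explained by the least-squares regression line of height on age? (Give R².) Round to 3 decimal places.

n = 8, Σx = 63, Σy = 313.9, Σxy = 2804.8, Σx² = 575, Σy² = 13994.13
Sxx = Σx² − (Σx)²/n = 575 − 496.125 = 78.875
Sxy = Σxy − (Σx)(Σy)/n = 2804.8 − 2471.9625 = 332.8375
Syy = Σy² − (Σy)²/n = 13994.13 − 12316.65125 = 1677.47875
R² = Sxy²/(Sxx·Syy) = (332.8375)²/(78.875·1677.47875) = 0.837275

0.837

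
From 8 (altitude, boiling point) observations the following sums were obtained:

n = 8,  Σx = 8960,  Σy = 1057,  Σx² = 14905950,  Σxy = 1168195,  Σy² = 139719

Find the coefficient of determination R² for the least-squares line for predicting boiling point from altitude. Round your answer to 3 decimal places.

0.799

Sxx = Σx² − (Σx)²/n = 14905950 − 10035200 = 4870750
Sxy = Σxy − (Σx)(Σy)/n = 1168195 − 1183840 = -15645
Syy = Σy² − (Σy)²/n = 139719 − 139656.125 = 62.875
R² = Sxy²/(Sxx·Syy) = (-15645)²/(4870750·62.875) = 0.799240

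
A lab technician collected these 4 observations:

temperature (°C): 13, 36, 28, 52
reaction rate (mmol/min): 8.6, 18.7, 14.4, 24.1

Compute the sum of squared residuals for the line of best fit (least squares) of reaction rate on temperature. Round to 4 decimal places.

0.7636

n = 4, Σx = 129, Σy = 65.8, Σxy = 2441.4, Σx² = 4953, Σy² = 1211.82
Sxx = Σx² − (Σx)²/n = 4953 − 4160.25 = 792.75
Sxy = Σxy − (Σx)(Σy)/n = 2441.4 − 2122.05 = 319.35
Syy = Σy² − (Σy)²/n = 1211.82 − 1082.41 = 129.41
b = Sxy/Sxx = 319.35/792.75 = 0.402838
SSE = Syy − b·Sxy = 129.41 − 0.402838·319.35 = 0.763614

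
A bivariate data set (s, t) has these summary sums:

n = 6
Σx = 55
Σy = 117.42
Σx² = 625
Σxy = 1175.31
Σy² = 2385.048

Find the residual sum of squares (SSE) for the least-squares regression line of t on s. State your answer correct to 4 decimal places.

Sxx = Σx² − (Σx)²/n = 625 − 504.166667 = 120.833333
Sxy = Σxy − (Σx)(Σy)/n = 1175.31 − 1076.35 = 98.96
Syy = Σy² − (Σy)²/n = 2385.048 − 2297.9094 = 87.1386
b = Sxy/Sxx = 98.96/120.833333 = 0.818979
SSE = Syy − b·Sxy = 87.1386 − 0.818979·98.96 = 6.092407

6.0924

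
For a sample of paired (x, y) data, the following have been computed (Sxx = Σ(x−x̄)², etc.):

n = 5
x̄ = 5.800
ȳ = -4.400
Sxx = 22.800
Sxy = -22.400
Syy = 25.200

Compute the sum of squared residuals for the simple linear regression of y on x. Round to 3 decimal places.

b = Sxy/Sxx = -22.4/22.8 = -0.982456
SSE = Syy − b·Sxy = 25.2 − (-0.982456)·(-22.4) = 3.192982

3.193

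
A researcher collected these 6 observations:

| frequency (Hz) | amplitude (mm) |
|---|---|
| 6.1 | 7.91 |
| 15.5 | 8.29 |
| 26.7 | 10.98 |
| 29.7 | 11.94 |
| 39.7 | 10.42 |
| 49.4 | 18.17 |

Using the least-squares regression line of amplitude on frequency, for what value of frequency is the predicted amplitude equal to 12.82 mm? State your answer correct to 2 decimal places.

n = 6, Σx = 167.1, Σy = 67.71, Σxy = 2135.802, Σx² = 5888.89
Sxx = Σx² − (Σx)²/n = 5888.89 − 4653.735 = 1235.155
Sxy = Σxy − (Σx)(Σy)/n = 2135.802 − 1885.7235 = 250.0785
b = Sxy/Sxx = 250.0785/1235.155 = 0.202467
a = ȳ − b·x̄ = 11.285 − 0.202467·27.85 = 5.646286
Set a + b·x = 12.82: x = (12.82 − 5.646286) / 0.202467 = 35.431471

35.43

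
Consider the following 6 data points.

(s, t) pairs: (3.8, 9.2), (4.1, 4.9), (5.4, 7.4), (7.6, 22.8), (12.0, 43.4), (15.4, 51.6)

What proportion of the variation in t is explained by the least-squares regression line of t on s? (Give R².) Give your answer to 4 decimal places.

n = 6, Σx = 48.3, Σy = 139.3, Σxy = 1583.73, Σx² = 499.33, Σy² = 5229.37
Sxx = Σx² − (Σx)²/n = 499.33 − 388.815 = 110.515
Sxy = Σxy − (Σx)(Σy)/n = 1583.73 − 1121.365 = 462.365
Syy = Σy² − (Σy)²/n = 5229.37 − 3234.081667 = 1995.288333
R² = Sxy²/(Sxx·Syy) = (462.365)²/(110.515·1995.288333) = 0.969489

0.9695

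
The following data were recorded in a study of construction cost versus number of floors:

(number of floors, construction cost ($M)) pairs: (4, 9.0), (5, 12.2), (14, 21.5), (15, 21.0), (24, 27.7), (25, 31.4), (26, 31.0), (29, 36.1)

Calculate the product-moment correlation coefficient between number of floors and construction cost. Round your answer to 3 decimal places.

n = 8, Σx = 142, Σy = 189.9, Σxy = 4015.7, Σx² = 3180, Σy² = 5150.55
Sxx = Σx² − (Σx)²/n = 3180 − 2520.5 = 659.5
Sxy = Σxy − (Σx)(Σy)/n = 4015.7 − 3370.725 = 644.975
Syy = Σy² − (Σy)²/n = 5150.55 − 4507.75125 = 642.79875
r = Sxy/√(Sxx·Syy) = 644.975/√(423925.775625) = 644.975/651.095827 = 0.990599

0.991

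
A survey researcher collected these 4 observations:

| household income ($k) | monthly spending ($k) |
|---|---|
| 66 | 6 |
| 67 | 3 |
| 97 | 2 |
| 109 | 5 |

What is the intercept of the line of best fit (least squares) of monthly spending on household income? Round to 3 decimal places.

5.207

n = 4, Σx = 339, Σy = 16, Σxy = 1336, Σx² = 30135
Sxx = Σx² − (Σx)²/n = 30135 − 28730.25 = 1404.75
Sxy = Σxy − (Σx)(Σy)/n = 1336 − 1356 = -20
b = Sxy/Sxx = -20/1404.75 = -0.014237
a = ȳ − b·x̄ = 4 − (-0.014237)·84.75 = 5.206620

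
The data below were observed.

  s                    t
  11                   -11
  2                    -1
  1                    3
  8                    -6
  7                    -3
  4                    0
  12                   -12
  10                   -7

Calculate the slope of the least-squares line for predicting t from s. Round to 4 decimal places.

n = 8, Σx = 55, Σy = -37, Σxy = -403, Σx² = 499
Sxx = Σx² − (Σx)²/n = 499 − 378.125 = 120.875
Sxy = Σxy − (Σx)(Σy)/n = -403 − (-254.375) = -148.625
b = Sxy/Sxx = -148.625/120.875 = -1.229576

-1.2296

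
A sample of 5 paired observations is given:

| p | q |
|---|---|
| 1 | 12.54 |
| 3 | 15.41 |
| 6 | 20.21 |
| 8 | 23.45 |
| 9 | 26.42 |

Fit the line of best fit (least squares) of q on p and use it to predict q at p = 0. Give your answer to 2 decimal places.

n = 5, Σx = 27, Σy = 98.03, Σxy = 605.41, Σx² = 191
Sxx = Σx² − (Σx)²/n = 191 − 145.8 = 45.2
Sxy = Σxy − (Σx)(Σy)/n = 605.41 − 529.362 = 76.048
b = Sxy/Sxx = 76.048/45.2 = 1.682478
a = ȳ − b·x̄ = 19.606 − 1.682478·5.4 = 10.520619
ŷ(0) = a + b·0 = 10.520619 + 1.682478·0 = 10.520619

10.52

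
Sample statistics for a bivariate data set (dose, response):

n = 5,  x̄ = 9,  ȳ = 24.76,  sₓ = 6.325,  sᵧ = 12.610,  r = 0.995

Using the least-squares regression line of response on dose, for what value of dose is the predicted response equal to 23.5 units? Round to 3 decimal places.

8.365

b = r · sᵧ/sₓ = 0.995 · 12.61/6.325 = 1.983708
a = ȳ − b·x̄ = 24.76 − 1.983708·9 = 6.906632
Set a + b·x = 23.5: x = (23.5 − 6.906632) / 1.983708 = 8.364826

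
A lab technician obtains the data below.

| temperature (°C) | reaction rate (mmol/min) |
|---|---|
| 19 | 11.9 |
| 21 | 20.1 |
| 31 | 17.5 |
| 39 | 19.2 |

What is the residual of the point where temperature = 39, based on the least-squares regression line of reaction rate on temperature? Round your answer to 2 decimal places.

-0.21

n = 4, Σx = 110, Σy = 68.7, Σxy = 1939.5, Σx² = 3284
Sxx = Σx² − (Σx)²/n = 3284 − 3025 = 259
Sxy = Σxy − (Σx)(Σy)/n = 1939.5 − 1889.25 = 50.25
b = Sxy/Sxx = 50.25/259 = 0.194015
a = ȳ − b·x̄ = 17.175 − 0.194015·27.5 = 11.839575
ŷ(39) = 11.839575 + 0.194015·39 = 19.406178
residual = y − ŷ = 19.2 − 19.406178 = -0.206178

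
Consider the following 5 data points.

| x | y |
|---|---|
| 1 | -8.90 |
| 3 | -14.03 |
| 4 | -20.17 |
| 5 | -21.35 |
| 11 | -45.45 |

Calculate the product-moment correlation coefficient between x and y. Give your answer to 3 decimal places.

-0.996

n = 5, Σx = 24, Σy = -109.9, Σxy = -738.37, Σx² = 172, Σy² = 3204.4048
Sxx = Σx² − (Σx)²/n = 172 − 115.2 = 56.8
Sxy = Σxy − (Σx)(Σy)/n = -738.37 − (-527.52) = -210.85
Syy = Σy² − (Σy)²/n = 3204.4048 − 2415.602 = 788.8028
r = Sxy/√(Sxx·Syy) = -210.85/√(44803.99904) = -210.85/211.669552 = -0.996128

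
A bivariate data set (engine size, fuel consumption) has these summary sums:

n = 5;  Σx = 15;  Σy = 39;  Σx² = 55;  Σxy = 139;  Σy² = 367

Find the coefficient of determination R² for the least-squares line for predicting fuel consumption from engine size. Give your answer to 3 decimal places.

0.771

Sxx = Σx² − (Σx)²/n = 55 − 45 = 10
Sxy = Σxy − (Σx)(Σy)/n = 139 − 117 = 22
Syy = Σy² − (Σy)²/n = 367 − 304.2 = 62.8
R² = Sxy²/(Sxx·Syy) = (22)²/(10·62.8) = 0.770701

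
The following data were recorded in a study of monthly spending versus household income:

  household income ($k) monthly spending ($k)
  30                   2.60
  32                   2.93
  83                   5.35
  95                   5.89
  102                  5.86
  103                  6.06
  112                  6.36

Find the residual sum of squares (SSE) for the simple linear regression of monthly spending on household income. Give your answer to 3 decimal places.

0.141

n = 7, Σx = 557, Σy = 35.05, Σxy = 3109.58, Σx² = 51395, Σy² = 190.1723
Sxx = Σx² − (Σx)²/n = 51395 − 44321.285714 = 7073.714286
Sxy = Σxy − (Σx)(Σy)/n = 3109.58 − 2788.978571 = 320.601429
Syy = Σy² − (Σy)²/n = 190.1723 − 175.500357 = 14.671943
b = Sxy/Sxx = 320.601429/7073.714286 = 0.045323
SSE = Syy − b·Sxy = 14.671943 − 0.045323·320.601429 = 0.141348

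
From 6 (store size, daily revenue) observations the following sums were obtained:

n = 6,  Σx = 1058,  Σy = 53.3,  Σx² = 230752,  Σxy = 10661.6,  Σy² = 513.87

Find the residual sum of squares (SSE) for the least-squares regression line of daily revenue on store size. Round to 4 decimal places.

4.2896

Sxx = Σx² − (Σx)²/n = 230752 − 186560.666667 = 44191.333333
Sxy = Σxy − (Σx)(Σy)/n = 10661.6 − 9398.566667 = 1263.033333
Syy = Σy² − (Σy)²/n = 513.87 − 473.481667 = 40.388333
b = Sxy/Sxx = 1263.033333/44191.333333 = 0.028581
SSE = Syy − b·Sxy = 40.388333 − 0.028581·1263.033333 = 4.289554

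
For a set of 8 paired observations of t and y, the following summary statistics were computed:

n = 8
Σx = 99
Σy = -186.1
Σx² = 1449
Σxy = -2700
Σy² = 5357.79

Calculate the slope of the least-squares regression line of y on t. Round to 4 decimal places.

-1.7734

Sxx = Σx² − (Σx)²/n = 1449 − 1225.125 = 223.875
Sxy = Σxy − (Σx)(Σy)/n = -2700 − (-2302.9875) = -397.0125
b = Sxy/Sxx = -397.0125/223.875 = -1.773367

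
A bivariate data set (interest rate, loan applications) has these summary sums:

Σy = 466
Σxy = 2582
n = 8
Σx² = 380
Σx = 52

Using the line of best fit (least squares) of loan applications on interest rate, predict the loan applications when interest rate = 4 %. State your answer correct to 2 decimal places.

Sxx = Σx² − (Σx)²/n = 380 − 338 = 42
Sxy = Σxy − (Σx)(Σy)/n = 2582 − 3029 = -447
b = Sxy/Sxx = -447/42 = -10.642857
a = ȳ − b·x̄ = 58.25 − (-10.642857)·6.5 = 127.428571
ŷ(4) = a + b·4 = 127.428571 + (-10.642857)·4 = 84.857143

84.86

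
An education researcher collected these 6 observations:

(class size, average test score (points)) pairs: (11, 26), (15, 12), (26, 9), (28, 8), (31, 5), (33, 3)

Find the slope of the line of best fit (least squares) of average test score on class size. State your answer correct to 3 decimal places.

-0.835

n = 6, Σx = 144, Σy = 63, Σxy = 1178, Σx² = 3856
Sxx = Σx² − (Σx)²/n = 3856 − 3456 = 400
Sxy = Σxy − (Σx)(Σy)/n = 1178 − 1512 = -334
b = Sxy/Sxx = -334/400 = -0.835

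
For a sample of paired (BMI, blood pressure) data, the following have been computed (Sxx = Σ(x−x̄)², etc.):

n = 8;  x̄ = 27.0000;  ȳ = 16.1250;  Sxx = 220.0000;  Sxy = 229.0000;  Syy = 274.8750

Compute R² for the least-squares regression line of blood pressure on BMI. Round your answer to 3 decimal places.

R² = Sxy²/(Sxx·Syy) = (229)²/(220·274.875) = 0.867188

0.867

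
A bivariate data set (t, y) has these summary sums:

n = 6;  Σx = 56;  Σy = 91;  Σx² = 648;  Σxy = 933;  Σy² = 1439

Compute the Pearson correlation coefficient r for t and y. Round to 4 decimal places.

Sxx = Σx² − (Σx)²/n = 648 − 522.666667 = 125.333333
Sxy = Σxy − (Σx)(Σy)/n = 933 − 849.333333 = 83.666667
Syy = Σy² − (Σy)²/n = 1439 − 1380.166667 = 58.833333
r = Sxy/√(Sxx·Syy) = 83.666667/√(7373.777778) = 83.666667/85.870704 = 0.974333

0.9743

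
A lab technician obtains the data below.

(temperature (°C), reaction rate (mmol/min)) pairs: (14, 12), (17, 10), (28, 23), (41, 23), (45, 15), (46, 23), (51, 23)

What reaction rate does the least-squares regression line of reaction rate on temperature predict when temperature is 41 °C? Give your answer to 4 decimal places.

20.2290

n = 7, Σx = 242, Σy = 129, Σxy = 4831, Σx² = 9692
Sxx = Σx² − (Σx)²/n = 9692 − 8366.285714 = 1325.714286
Sxy = Σxy − (Σx)(Σy)/n = 4831 − 4459.714286 = 371.285714
b = Sxy/Sxx = 371.285714/1325.714286 = 0.280065
a = ȳ − b·x̄ = 18.428571 − 0.280065·34.571429 = 8.746336
ŷ(41) = a + b·41 = 8.746336 + 0.280065·41 = 20.228987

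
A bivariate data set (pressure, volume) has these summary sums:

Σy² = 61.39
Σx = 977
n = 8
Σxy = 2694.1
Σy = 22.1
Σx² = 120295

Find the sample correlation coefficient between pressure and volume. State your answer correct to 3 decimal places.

Sxx = Σx² − (Σx)²/n = 120295 − 119316.125 = 978.875
Sxy = Σxy − (Σx)(Σy)/n = 2694.1 − 2698.9625 = -4.8625
Syy = Σy² − (Σy)²/n = 61.39 − 61.05125 = 0.33875
r = Sxy/√(Sxx·Syy) = -4.8625/√(331.593906) = -4.8625/18.209720 = -0.267028

-0.267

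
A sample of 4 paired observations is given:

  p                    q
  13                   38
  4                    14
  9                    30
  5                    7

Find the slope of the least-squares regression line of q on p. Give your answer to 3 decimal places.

n = 4, Σx = 31, Σy = 89, Σxy = 855, Σx² = 291
Sxx = Σx² − (Σx)²/n = 291 − 240.25 = 50.75
Sxy = Σxy − (Σx)(Σy)/n = 855 − 689.75 = 165.25
b = Sxy/Sxx = 165.25/50.75 = 3.256158

3.256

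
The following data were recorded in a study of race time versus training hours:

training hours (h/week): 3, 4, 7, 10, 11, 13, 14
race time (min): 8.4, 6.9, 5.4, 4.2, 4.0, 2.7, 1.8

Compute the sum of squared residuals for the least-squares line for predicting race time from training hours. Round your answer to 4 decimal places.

0.8095

n = 7, Σx = 62, Σy = 33.4, Σxy = 236.9, Σx² = 660, Σy² = 191.5
Sxx = Σx² − (Σx)²/n = 660 − 549.142857 = 110.857143
Sxy = Σxy − (Σx)(Σy)/n = 236.9 − 295.828571 = -58.928571
Syy = Σy² − (Σy)²/n = 191.5 − 159.365714 = 32.134286
b = Sxy/Sxx = -58.928571/110.857143 = -0.531572
SSE = Syy − b·Sxy = 32.134286 − (-0.531572)·(-58.928571) = 0.809497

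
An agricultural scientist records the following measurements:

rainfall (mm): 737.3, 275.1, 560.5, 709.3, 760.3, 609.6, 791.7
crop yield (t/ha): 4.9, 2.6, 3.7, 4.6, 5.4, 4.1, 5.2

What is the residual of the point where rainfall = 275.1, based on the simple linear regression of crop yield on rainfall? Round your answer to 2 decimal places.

0.16

n = 7, Σx = 4443.8, Σy = 30.5, Σxy = 20386.48, Σx² = 3013015.18
Sxx = Σx² − (Σx)²/n = 3013015.18 − 2821051.205714 = 191963.974286
Sxy = Σxy − (Σx)(Σy)/n = 20386.48 − 19362.271429 = 1024.208571
b = Sxy/Sxx = 1024.208571/191963.974286 = 0.005335
a = ȳ − b·x̄ = 4.357143 − 0.005335·634.828571 = 0.970065
ŷ(275.1) = 0.970065 + 0.005335·275.1 = 2.437840
residual = y − ŷ = 2.6 − 2.437840 = 0.162160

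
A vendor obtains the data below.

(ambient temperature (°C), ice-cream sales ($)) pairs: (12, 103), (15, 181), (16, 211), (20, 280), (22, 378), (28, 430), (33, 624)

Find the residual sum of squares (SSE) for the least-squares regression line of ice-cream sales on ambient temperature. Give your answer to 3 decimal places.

n = 7, Σx = 146, Σy = 2207, Σxy = 53875, Σx² = 3382, Σy² = 883451
Sxx = Σx² − (Σx)²/n = 3382 − 3045.142857 = 336.857143
Sxy = Σxy − (Σx)(Σy)/n = 53875 − 46031.714286 = 7843.285714
Syy = Σy² − (Σy)²/n = 883451 − 695835.571429 = 187615.428571
b = Sxy/Sxx = 7843.285714/336.857143 = 23.283715
SSE = Syy − b·Sxy = 187615.428571 − 23.283715·7843.285714 = 4994.599237

4994.599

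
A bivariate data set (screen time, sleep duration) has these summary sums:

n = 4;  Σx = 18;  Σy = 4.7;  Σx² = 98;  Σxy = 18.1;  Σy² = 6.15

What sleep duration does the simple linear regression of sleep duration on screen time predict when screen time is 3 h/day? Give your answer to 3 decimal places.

1.444

Sxx = Σx² − (Σx)²/n = 98 − 81 = 17
Sxy = Σxy − (Σx)(Σy)/n = 18.1 − 21.15 = -3.05
b = Sxy/Sxx = -3.05/17 = -0.179412
a = ȳ − b·x̄ = 1.175 − (-0.179412)·4.5 = 1.982353
ŷ(3) = a + b·3 = 1.982353 + (-0.179412)·3 = 1.444118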